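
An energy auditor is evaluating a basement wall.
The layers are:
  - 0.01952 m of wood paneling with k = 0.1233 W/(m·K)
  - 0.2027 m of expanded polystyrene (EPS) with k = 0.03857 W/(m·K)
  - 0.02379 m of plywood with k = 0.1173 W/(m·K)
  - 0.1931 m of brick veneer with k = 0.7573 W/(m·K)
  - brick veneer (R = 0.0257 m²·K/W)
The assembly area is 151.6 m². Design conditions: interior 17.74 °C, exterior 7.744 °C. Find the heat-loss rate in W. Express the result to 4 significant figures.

257.0 W

0.01952/0.1233 = 0.15831
0.2027/0.03857 = 5.2554
0.02379/0.1173 = 0.20281
0.1931/0.7573 = 0.25498
R_total = 0.15831 + 5.2554 + 0.20281 + 0.25498 + 0.0257 = 5.8972 m²·K/W
Q = A·ΔT/R = 151.6 × (17.74 − 7.744) / 5.8972 = 256.97 W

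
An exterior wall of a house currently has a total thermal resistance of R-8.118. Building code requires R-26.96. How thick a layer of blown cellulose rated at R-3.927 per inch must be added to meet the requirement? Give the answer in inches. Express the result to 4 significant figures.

4.798 in

ΔR = 26.96 − 8.118 = 18.842 ft²·°F·h/BTU
L = ΔR / (R/in) = 18.842/3.927 = 4.7981 in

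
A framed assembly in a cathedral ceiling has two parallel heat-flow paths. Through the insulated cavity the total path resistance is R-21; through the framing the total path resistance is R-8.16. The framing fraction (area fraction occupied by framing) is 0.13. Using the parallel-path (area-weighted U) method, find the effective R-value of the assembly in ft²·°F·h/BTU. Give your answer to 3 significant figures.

17.4 ft²·°F·h/BTU

U_eff = 0.87/21 + 0.13/8.16 = 0.04143 + 0.01593 = 0.05736
R_eff = 1/U_eff = 17.43 ft²·°F·h/BTU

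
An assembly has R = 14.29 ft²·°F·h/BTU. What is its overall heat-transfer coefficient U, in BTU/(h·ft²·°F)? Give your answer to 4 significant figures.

0.06998 BTU/(h·ft²·°F)

U = 1/R = 1/14.29 = 0.069979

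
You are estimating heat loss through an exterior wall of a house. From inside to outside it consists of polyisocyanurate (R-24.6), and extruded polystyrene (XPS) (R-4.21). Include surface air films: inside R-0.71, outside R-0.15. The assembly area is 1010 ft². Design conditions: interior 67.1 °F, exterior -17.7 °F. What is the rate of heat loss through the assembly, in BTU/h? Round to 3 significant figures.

2890 BTU/h

R_total = 0.71 + 24.6 + 4.21 + 0.15 = 29.67 ft²·°F·h/BTU
Q = A·ΔT/R = 1010 × (67.1 − (-17.7)) / 29.67 = 2887 BTU/h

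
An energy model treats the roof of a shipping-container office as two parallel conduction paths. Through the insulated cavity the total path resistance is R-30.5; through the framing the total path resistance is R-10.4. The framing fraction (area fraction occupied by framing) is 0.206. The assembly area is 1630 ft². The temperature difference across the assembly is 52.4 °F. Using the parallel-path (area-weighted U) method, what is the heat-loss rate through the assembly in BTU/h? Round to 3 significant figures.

U_eff = 0.794/30.5 + 0.206/10.4 = 0.02603 + 0.01981 = 0.04584
R_eff = 1/U_eff = 21.81 ft²·°F·h/BTU
Q = 1630 × 52.4 / 21.81 = 3915 BTU/h

3920 BTU/h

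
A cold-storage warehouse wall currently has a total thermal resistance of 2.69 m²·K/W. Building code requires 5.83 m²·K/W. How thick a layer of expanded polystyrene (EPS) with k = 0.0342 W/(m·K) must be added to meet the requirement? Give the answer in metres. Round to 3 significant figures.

ΔR = 5.83 − 2.69 = 3.14 m²·K/W
L = ΔR × k = 3.14 × 0.0342 = 0.1074 m

0.107 m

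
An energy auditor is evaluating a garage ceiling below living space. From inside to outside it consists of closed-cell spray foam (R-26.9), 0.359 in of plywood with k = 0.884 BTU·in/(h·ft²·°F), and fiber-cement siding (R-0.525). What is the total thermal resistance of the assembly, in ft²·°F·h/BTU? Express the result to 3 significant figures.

0.359/0.884 = 0.4061
R_total = 26.9 + 0.4061 + 0.525 = 27.83 ft²·°F·h/BTU

27.8 ft²·°F·h/BTU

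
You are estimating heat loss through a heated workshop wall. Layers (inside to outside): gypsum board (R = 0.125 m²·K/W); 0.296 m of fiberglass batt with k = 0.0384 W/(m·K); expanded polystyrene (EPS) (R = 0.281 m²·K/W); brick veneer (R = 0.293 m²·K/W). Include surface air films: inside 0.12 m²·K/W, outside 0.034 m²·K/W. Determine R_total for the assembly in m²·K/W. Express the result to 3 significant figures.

8.56 m²·K/W

0.296/0.0384 = 7.708
R_total = 0.12 + 0.125 + 7.708 + 0.281 + 0.293 + 0.034 = 8.561 m²·K/W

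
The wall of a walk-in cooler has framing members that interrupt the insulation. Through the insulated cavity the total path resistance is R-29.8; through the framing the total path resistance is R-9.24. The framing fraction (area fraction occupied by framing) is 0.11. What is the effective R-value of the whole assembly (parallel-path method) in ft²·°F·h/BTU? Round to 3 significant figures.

23.9 ft²·°F·h/BTU

U_eff = 0.89/29.8 + 0.11/9.24 = 0.02987 + 0.0119 = 0.04177
R_eff = 1/U_eff = 23.94 ft²·°F·h/BTU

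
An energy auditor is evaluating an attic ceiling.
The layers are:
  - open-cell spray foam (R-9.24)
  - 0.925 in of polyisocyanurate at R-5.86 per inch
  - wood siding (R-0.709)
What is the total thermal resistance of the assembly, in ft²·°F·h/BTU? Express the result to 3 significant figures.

0.925 × 5.86 = 5.421
R_total = 9.24 + 5.421 + 0.709 = 15.37 ft²·°F·h/BTU

15.4 ft²·°F·h/BTU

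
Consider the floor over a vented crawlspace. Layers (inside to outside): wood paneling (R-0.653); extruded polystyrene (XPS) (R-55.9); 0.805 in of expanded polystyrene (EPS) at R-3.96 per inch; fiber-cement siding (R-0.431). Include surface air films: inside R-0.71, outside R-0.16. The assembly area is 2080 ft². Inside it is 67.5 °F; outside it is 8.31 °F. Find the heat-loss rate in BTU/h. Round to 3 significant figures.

2020 BTU/h

0.805 × 3.96 = 3.188
R_total = 0.71 + 0.653 + 55.9 + 3.188 + 0.431 + 0.16 = 61.04 ft²·°F·h/BTU
Q = A·ΔT/R = 2080 × (67.5 − 8.31) / 61.04 = 2017 BTU/h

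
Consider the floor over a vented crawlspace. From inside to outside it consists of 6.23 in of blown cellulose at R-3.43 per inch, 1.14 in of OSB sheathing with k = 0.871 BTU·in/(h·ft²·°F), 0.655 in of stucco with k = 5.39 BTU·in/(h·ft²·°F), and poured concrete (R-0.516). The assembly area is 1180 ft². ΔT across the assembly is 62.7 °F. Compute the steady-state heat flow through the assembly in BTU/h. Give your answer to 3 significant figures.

3170 BTU/h

6.23 × 3.43 = 21.37
1.14/0.871 = 1.309
0.655/5.39 = 0.1215
R_total = 21.37 + 1.309 + 0.1215 + 0.516 = 23.32 ft²·°F·h/BTU
Q = A·ΔT/R = 1180 × 62.7 / 23.32 = 3173 BTU/h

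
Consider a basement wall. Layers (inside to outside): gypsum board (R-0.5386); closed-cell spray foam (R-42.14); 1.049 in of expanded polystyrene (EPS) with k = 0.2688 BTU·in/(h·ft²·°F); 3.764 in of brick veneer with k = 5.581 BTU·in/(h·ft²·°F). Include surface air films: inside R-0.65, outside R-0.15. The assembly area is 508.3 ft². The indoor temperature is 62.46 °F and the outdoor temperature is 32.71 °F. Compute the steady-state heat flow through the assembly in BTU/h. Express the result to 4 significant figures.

1.049/0.2688 = 3.9025
3.764/5.581 = 0.67443
R_total = 0.65 + 0.5386 + 42.14 + 3.9025 + 0.67443 + 0.15 = 48.056 ft²·°F·h/BTU
Q = A·ΔT/R = 508.3 × (62.46 − 32.71) / 48.056 = 314.68 BTU/h

314.7 BTU/h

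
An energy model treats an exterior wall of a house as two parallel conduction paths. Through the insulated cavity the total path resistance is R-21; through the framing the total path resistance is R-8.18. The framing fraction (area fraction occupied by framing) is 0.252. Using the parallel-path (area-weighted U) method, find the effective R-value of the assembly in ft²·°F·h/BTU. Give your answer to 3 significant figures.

15.1 ft²·°F·h/BTU

U_eff = 0.748/21 + 0.252/8.18 = 0.03562 + 0.03081 = 0.06643
R_eff = 1/U_eff = 15.05 ft²·°F·h/BTU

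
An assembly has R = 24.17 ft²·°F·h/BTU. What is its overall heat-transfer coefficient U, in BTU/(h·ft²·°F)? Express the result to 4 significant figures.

0.04137 BTU/(h·ft²·°F)

U = 1/R = 1/24.17 = 0.041374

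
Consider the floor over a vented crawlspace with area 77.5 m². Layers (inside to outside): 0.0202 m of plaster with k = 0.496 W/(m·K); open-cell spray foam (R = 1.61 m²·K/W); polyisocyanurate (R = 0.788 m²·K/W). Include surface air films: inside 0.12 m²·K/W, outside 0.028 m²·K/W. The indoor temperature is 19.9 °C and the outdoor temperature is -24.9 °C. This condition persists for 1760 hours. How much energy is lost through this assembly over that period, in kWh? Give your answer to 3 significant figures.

0.0202/0.496 = 0.04073
R_total = 0.12 + 0.04073 + 1.61 + 0.788 + 0.028 = 2.587 m²·K/W
Q = 77.5 × (19.9 − (-24.9)) / 2.587 = 1342 W
E = 1342 W × 1760 h / 1000 = 2362 kWh

2360 kWh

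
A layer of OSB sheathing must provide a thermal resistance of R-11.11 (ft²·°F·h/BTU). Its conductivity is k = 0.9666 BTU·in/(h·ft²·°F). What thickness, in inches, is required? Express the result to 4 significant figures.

10.74 in

L = R × k = 11.11 × 0.9666 = 10.739 in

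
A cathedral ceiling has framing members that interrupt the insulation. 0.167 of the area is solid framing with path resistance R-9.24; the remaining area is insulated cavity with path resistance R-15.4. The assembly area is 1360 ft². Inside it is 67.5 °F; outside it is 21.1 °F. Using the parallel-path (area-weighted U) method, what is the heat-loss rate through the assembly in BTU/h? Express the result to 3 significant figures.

4550 BTU/h

U_eff = 0.833/15.4 + 0.167/9.24 = 0.05409 + 0.01807 = 0.07216
R_eff = 1/U_eff = 13.86 ft²·°F·h/BTU
Q = 1360 × (67.5 − 21.1) / 13.86 = 4554 BTU/h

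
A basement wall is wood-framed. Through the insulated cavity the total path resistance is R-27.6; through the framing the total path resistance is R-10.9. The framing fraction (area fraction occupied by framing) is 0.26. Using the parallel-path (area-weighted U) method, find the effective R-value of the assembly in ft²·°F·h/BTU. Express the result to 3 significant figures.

U_eff = 0.74/27.6 + 0.26/10.9 = 0.02681 + 0.02385 = 0.05066
R_eff = 1/U_eff = 19.74 ft²·°F·h/BTU

19.7 ft²·°F·h/BTU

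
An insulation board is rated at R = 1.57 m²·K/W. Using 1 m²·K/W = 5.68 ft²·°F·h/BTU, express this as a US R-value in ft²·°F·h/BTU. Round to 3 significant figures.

R_US = 1.57 × 5.68 = 8.918

8.92 ft²·°F·h/BTU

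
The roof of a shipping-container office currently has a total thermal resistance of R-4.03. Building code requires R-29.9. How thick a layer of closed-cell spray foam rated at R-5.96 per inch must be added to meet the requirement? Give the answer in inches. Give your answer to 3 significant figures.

ΔR = 29.9 − 4.03 = 25.87 ft²·°F·h/BTU
L = ΔR / (R/in) = 25.87/5.96 = 4.341 in

4.34 in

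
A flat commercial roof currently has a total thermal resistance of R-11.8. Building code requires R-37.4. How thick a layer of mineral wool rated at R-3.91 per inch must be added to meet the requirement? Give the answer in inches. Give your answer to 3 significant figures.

6.55 in

ΔR = 37.4 − 11.8 = 25.6 ft²·°F·h/BTU
L = ΔR / (R/in) = 25.6/3.91 = 6.547 in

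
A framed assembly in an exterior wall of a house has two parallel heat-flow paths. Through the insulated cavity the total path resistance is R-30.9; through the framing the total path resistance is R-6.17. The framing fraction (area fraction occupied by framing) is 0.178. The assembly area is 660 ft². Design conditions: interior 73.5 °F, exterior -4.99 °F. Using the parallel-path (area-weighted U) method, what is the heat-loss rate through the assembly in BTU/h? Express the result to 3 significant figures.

2870 BTU/h

U_eff = 0.822/30.9 + 0.178/6.17 = 0.0266 + 0.02885 = 0.05545
R_eff = 1/U_eff = 18.03 ft²·°F·h/BTU
Q = 660 × (73.5 − (-4.99)) / 18.03 = 2873 BTU/h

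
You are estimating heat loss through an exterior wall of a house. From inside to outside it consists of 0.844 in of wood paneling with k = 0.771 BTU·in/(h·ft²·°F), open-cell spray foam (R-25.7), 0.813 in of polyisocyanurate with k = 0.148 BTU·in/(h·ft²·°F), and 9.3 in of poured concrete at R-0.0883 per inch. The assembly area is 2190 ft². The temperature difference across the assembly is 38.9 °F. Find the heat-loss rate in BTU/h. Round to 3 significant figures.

0.844/0.771 = 1.095
0.813/0.148 = 5.493
9.3 × 0.0883 = 0.8212
R_total = 1.095 + 25.7 + 5.493 + 0.8212 = 33.11 ft²·°F·h/BTU
Q = A·ΔT/R = 2190 × 38.9 / 33.11 = 2573 BTU/h

2570 BTU/h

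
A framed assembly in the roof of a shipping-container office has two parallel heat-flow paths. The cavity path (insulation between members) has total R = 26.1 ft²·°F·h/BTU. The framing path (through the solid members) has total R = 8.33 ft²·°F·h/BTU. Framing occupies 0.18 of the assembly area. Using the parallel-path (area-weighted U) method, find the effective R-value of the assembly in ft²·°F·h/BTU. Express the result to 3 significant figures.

18.9 ft²·°F·h/BTU

U_eff = 0.82/26.1 + 0.18/8.33 = 0.03142 + 0.02161 = 0.05303
R_eff = 1/U_eff = 18.86 ft²·°F·h/BTU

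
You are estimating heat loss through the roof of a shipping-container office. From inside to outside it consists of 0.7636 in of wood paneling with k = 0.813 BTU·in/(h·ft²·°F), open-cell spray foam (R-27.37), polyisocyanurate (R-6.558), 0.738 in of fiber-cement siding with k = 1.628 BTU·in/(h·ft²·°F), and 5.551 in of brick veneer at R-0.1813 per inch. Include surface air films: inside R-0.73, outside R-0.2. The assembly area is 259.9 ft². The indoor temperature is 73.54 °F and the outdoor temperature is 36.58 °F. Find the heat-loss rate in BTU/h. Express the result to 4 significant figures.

0.7636/0.813 = 0.93924
0.738/1.628 = 0.45332
5.551 × 0.1813 = 1.0064
R_total = 0.73 + 0.93924 + 27.37 + 6.558 + 0.45332 + 1.0064 + 0.2 = 37.257 ft²·°F·h/BTU
Q = A·ΔT/R = 259.9 × (73.54 − 36.58) / 37.257 = 257.83 BTU/h

257.8 BTU/h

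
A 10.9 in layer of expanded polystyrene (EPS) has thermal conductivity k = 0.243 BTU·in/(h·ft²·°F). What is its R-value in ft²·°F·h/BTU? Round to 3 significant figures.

R = L/k = 10.9/0.243 = 44.86 ft²·°F·h/BTU

44.9 ft²·°F·h/BTU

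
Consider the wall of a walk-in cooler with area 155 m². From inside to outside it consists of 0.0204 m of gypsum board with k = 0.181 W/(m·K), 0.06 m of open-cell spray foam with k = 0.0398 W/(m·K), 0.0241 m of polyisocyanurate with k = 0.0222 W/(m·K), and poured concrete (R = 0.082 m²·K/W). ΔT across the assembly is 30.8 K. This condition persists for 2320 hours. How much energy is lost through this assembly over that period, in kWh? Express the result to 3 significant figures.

3970 kWh

0.0204/0.181 = 0.1127
0.06/0.0398 = 1.508
0.0241/0.0222 = 1.086
R_total = 0.1127 + 1.508 + 1.086 + 0.082 = 2.788 m²·K/W
Q = 155 × 30.8 / 2.788 = 1712 W
E = 1712 W × 2320 h / 1000 = 3973 kWh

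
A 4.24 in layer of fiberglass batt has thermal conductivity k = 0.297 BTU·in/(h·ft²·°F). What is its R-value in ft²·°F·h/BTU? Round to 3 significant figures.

14.3 ft²·°F·h/BTU

R = L/k = 4.24/0.297 = 14.28 ft²·°F·h/BTU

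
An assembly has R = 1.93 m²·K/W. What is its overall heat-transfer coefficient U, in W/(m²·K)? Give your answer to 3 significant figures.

0.518 W/(m²·K)

U = 1/R = 1/1.93 = 0.5181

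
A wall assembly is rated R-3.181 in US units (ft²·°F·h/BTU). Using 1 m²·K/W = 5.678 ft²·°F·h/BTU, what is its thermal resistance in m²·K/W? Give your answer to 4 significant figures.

0.5602 m²·K/W

R_SI = 3.181/5.678 = 0.56023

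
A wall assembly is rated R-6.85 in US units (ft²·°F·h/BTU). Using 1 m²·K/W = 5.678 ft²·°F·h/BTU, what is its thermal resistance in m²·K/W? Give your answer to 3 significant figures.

1.21 m²·K/W

R_SI = 6.85/5.678 = 1.206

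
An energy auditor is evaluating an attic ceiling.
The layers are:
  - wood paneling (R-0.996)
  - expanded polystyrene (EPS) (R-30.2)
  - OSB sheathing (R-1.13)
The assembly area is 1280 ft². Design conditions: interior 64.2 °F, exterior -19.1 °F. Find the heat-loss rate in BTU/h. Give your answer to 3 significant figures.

3300 BTU/h

R_total = 0.996 + 30.2 + 1.13 = 32.33 ft²·°F·h/BTU
Q = A·ΔT/R = 1280 × (64.2 − (-19.1)) / 32.33 = 3298 BTU/h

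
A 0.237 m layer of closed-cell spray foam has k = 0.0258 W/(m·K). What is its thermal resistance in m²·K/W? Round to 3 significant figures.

R = L/k = 0.237/0.0258 = 9.186 m²·K/W

9.19 m²·K/W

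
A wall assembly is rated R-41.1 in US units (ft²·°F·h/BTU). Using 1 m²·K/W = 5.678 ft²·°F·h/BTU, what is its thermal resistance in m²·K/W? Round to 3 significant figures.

R_SI = 41.1/5.678 = 7.238

7.24 m²·K/W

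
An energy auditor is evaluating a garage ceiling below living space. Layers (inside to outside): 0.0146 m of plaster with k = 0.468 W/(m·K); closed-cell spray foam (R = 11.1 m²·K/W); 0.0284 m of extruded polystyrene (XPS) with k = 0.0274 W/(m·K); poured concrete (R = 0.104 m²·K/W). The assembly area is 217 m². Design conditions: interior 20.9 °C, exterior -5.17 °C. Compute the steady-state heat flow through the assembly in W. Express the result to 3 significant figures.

461 W

0.0146/0.468 = 0.0312
0.0284/0.0274 = 1.036
R_total = 0.0312 + 11.1 + 1.036 + 0.104 = 12.27 m²·K/W
Q = A·ΔT/R = 217 × (20.9 − (-5.17)) / 12.27 = 461 W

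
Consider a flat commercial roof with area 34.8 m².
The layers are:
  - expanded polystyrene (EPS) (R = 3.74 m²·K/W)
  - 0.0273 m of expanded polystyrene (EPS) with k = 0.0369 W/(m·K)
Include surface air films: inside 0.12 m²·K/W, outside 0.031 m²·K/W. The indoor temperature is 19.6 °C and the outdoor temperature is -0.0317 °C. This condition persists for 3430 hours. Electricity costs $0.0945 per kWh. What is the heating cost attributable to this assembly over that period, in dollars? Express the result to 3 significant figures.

0.0273/0.0369 = 0.7398
R_total = 0.12 + 3.74 + 0.7398 + 0.031 = 4.631 m²·K/W
Q = 34.8 × (19.6 − (-0.0317)) / 4.631 = 147.5 W
E = 147.5 W × 3430 h / 1000 = 506 kWh
Cost = 506 × 0.0945 = $47.82

47.8 dollars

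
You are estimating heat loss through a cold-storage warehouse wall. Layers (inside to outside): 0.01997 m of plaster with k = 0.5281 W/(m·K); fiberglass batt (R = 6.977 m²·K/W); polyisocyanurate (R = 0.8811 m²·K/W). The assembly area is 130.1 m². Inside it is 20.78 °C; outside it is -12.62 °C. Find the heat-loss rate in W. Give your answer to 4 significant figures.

0.01997/0.5281 = 0.037815
R_total = 0.037815 + 6.977 + 0.8811 = 7.8959 m²·K/W
Q = A·ΔT/R = 130.1 × (20.78 − (-12.62)) / 7.8959 = 550.33 W

550.3 W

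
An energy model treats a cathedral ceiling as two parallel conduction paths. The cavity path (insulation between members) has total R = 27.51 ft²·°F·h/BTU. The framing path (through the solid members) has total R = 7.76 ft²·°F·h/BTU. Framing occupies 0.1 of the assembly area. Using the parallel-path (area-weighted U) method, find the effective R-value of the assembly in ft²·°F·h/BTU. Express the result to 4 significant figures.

U_eff = 0.9/27.51 + 0.1/7.76 = 0.032715 + 0.012887 = 0.045602
R_eff = 1/U_eff = 21.929 ft²·°F·h/BTU

21.93 ft²·°F·h/BTU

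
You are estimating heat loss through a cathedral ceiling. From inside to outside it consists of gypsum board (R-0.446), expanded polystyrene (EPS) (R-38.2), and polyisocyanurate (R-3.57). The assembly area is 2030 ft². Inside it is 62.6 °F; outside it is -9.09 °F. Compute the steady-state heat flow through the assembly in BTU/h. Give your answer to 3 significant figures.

R_total = 0.446 + 38.2 + 3.57 = 42.22 ft²·°F·h/BTU
Q = A·ΔT/R = 2030 × (62.6 − (-9.09)) / 42.22 = 3447 BTU/h

3450 BTU/h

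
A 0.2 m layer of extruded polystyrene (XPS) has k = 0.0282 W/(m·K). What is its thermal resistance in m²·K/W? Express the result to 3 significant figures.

R = L/k = 0.2/0.0282 = 7.092 m²·K/W

7.09 m²·K/W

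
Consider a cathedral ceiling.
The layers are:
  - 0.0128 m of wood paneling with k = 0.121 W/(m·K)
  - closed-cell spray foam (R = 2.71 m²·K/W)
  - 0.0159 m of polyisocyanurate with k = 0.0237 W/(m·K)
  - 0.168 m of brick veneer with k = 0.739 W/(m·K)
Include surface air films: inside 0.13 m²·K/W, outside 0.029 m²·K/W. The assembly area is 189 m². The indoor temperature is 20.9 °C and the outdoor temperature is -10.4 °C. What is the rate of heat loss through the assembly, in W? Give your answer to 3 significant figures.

0.0128/0.121 = 0.1058
0.0159/0.0237 = 0.6709
0.168/0.739 = 0.2273
R_total = 0.13 + 0.1058 + 2.71 + 0.6709 + 0.2273 + 0.029 = 3.873 m²·K/W
Q = A·ΔT/R = 189 × (20.9 − (-10.4)) / 3.873 = 1527 W

1530 W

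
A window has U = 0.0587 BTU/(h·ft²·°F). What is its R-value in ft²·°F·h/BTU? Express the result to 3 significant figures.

R = 1/U = 1/0.0587 = 17.04

17.0 ft²·°F·h/BTU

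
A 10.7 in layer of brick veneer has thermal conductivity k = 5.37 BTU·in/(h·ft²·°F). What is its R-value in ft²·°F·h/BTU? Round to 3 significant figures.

R = L/k = 10.7/5.37 = 1.993 ft²·°F·h/BTU

1.99 ft²·°F·h/BTU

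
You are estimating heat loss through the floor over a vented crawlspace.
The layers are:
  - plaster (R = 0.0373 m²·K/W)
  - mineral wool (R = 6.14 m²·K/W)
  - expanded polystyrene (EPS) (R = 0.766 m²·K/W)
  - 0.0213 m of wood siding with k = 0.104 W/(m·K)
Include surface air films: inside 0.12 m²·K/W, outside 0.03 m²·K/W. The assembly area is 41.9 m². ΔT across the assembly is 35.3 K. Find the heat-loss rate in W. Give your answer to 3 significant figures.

203 W

0.0213/0.104 = 0.2048
R_total = 0.12 + 0.0373 + 6.14 + 0.766 + 0.2048 + 0.03 = 7.298 m²·K/W
Q = A·ΔT/R = 41.9 × 35.3 / 7.298 = 202.7 W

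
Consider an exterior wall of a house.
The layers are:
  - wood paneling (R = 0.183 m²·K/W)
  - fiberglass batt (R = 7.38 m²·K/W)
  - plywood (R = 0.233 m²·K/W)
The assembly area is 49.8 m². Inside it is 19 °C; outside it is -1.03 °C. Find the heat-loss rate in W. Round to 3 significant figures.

R_total = 0.183 + 7.38 + 0.233 = 7.796 m²·K/W
Q = A·ΔT/R = 49.8 × (19 − (-1.03)) / 7.796 = 127.9 W

128 W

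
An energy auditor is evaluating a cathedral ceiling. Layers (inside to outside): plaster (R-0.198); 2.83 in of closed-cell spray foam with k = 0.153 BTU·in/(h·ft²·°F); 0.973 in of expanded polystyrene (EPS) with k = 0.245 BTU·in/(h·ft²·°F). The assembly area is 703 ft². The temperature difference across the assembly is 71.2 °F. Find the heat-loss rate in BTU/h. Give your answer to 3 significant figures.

2210 BTU/h

2.83/0.153 = 18.5
0.973/0.245 = 3.971
R_total = 0.198 + 18.5 + 3.971 = 22.67 ft²·°F·h/BTU
Q = A·ΔT/R = 703 × 71.2 / 22.67 = 2208 BTU/h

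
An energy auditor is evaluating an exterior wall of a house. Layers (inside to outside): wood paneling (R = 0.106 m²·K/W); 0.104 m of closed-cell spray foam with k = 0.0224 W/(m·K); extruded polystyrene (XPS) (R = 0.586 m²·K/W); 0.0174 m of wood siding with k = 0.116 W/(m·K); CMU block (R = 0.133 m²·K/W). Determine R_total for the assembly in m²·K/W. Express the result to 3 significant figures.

0.104/0.0224 = 4.643
0.0174/0.116 = 0.15
R_total = 0.106 + 4.643 + 0.586 + 0.15 + 0.133 = 5.618 m²·K/W

5.62 m²·K/W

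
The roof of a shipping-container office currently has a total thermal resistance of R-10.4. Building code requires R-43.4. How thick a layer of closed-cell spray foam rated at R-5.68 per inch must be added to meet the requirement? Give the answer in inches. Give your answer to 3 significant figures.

5.81 in

ΔR = 43.4 − 10.4 = 33 ft²·°F·h/BTU
L = ΔR / (R/in) = 33/5.68 = 5.81 in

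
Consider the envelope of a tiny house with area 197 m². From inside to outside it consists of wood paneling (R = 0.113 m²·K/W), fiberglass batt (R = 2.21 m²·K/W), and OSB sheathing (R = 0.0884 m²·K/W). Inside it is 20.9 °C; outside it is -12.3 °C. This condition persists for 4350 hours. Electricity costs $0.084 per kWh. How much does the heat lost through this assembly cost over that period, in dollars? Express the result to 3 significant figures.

991 dollars

R_total = 0.113 + 2.21 + 0.0884 = 2.411 m²·K/W
Q = 197 × (20.9 − (-12.3)) / 2.411 = 2712 W
E = 2712 W × 4350 h / 1000 = 11800 kWh
Cost = 11800 × 0.084 = $991.1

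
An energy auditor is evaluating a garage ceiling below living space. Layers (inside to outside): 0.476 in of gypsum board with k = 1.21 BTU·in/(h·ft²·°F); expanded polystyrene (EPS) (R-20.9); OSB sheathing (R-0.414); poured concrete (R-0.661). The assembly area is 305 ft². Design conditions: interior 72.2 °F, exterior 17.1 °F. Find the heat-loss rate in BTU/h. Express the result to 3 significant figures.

0.476/1.21 = 0.3934
R_total = 0.3934 + 20.9 + 0.414 + 0.661 = 22.37 ft²·°F·h/BTU
Q = A·ΔT/R = 305 × (72.2 − 17.1) / 22.37 = 751.3 BTU/h

751 BTU/h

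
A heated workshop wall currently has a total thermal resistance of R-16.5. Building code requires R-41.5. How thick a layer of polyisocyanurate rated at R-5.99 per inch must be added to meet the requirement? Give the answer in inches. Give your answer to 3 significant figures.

ΔR = 41.5 − 16.5 = 25 ft²·°F·h/BTU
L = ΔR / (R/in) = 25/5.99 = 4.174 in

4.17 in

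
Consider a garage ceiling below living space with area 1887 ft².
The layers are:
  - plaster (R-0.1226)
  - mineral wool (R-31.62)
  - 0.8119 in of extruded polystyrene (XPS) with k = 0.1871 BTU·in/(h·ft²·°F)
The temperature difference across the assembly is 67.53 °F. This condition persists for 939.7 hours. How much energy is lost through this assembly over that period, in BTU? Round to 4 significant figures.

0.8119/0.1871 = 4.3394
R_total = 0.1226 + 31.62 + 4.3394 = 36.082 ft²·°F·h/BTU
Q = 1887 × 67.53 / 36.082 = 3531.7 BTU/h
E = 3531.7 × 939.7 = 3318700 BTU

3319000 BTU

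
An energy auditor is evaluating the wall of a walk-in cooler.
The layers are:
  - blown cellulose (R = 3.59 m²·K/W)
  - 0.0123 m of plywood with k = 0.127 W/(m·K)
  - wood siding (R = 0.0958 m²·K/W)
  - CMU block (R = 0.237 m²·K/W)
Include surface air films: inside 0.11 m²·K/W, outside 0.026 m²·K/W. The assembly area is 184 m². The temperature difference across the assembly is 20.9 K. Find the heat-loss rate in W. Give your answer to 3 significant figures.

0.0123/0.127 = 0.09685
R_total = 0.11 + 3.59 + 0.09685 + 0.0958 + 0.237 + 0.026 = 4.156 m²·K/W
Q = A·ΔT/R = 184 × 20.9 / 4.156 = 925.4 W

925 W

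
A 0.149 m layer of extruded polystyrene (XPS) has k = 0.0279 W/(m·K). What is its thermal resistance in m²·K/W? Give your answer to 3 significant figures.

R = L/k = 0.149/0.0279 = 5.341 m²·K/W

5.34 m²·K/W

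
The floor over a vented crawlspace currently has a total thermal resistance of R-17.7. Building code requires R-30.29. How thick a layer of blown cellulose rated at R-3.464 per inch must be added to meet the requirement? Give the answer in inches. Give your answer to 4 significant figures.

3.635 in

ΔR = 30.29 − 17.7 = 12.59 ft²·°F·h/BTU
L = ΔR / (R/in) = 12.59/3.464 = 3.6345 in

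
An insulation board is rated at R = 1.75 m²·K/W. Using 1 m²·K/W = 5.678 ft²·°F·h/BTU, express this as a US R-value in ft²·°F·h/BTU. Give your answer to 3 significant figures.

9.94 ft²·°F·h/BTU

R_US = 1.75 × 5.678 = 9.937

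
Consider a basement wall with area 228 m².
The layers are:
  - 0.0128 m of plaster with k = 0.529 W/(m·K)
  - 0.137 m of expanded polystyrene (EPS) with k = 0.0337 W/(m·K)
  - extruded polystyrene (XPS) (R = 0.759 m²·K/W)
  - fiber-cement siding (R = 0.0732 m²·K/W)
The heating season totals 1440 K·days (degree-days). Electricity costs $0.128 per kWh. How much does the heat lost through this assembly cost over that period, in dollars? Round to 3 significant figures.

0.0128/0.529 = 0.0242
0.137/0.0337 = 4.065
R_total = 0.0242 + 4.065 + 0.759 + 0.0732 = 4.922 m²·K/W
E = A × HDD × 24 / R / 1000 = 228 × 1440 × 24 / 4.922 / 1000 = 1601 kWh
Cost = 1601 × 0.128 = $204.9

205 dollars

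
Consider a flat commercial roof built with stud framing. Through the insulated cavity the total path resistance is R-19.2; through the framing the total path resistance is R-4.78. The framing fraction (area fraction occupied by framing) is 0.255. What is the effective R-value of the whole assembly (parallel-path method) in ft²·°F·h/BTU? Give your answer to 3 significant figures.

U_eff = 0.745/19.2 + 0.255/4.78 = 0.0388 + 0.05335 = 0.09215
R_eff = 1/U_eff = 10.85 ft²·°F·h/BTU

10.9 ft²·°F·h/BTU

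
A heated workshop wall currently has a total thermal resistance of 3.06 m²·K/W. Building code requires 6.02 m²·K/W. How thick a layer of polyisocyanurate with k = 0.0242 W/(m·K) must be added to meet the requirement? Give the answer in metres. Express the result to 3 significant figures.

ΔR = 6.02 − 3.06 = 2.96 m²·K/W
L = ΔR × k = 2.96 × 0.0242 = 0.07163 m

0.0716 m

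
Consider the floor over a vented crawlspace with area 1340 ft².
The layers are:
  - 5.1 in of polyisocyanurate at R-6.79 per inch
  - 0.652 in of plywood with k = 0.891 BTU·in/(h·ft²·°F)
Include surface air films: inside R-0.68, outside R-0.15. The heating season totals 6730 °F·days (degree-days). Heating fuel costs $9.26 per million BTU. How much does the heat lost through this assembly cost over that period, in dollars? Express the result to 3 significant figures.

5.1 × 6.79 = 34.63
0.652/0.891 = 0.7318
R_total = 0.68 + 34.63 + 0.7318 + 0.15 = 36.19 ft²·°F·h/BTU
E = A × HDD × 24 / R = 1340 × 6730 × 24 / 36.19 = 5980000 BTU
Cost = 5980000/10⁶ × 9.26 = $55.38

55.4 dollars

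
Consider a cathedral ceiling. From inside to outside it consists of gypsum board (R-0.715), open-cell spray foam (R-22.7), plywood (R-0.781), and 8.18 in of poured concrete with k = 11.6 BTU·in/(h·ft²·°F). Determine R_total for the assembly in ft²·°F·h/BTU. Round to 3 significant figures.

8.18/11.6 = 0.7052
R_total = 0.715 + 22.7 + 0.781 + 0.7052 = 24.9 ft²·°F·h/BTU

24.9 ft²·°F·h/BTU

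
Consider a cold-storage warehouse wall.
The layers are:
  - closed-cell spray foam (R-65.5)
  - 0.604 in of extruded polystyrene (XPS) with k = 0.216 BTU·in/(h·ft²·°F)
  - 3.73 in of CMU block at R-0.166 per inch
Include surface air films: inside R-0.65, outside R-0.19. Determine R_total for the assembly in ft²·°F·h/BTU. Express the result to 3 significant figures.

0.604/0.216 = 2.796
3.73 × 0.166 = 0.6192
R_total = 0.65 + 65.5 + 2.796 + 0.6192 + 0.19 = 69.76 ft²·°F·h/BTU

69.8 ft²·°F·h/BTU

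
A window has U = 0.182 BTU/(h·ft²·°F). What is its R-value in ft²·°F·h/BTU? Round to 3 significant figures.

R = 1/U = 1/0.182 = 5.495

5.49 ft²·°F·h/BTU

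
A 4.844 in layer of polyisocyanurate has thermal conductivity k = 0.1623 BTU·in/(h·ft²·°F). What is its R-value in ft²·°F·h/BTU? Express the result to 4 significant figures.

29.85 ft²·°F·h/BTU

R = L/k = 4.844/0.1623 = 29.846 ft²·°F·h/BTU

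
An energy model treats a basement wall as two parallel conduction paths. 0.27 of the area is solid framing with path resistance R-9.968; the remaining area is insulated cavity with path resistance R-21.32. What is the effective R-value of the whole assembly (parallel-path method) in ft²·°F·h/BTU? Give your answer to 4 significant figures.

16.31 ft²·°F·h/BTU

U_eff = 0.73/21.32 + 0.27/9.968 = 0.03424 + 0.027087 = 0.061327
R_eff = 1/U_eff = 16.306 ft²·°F·h/BTU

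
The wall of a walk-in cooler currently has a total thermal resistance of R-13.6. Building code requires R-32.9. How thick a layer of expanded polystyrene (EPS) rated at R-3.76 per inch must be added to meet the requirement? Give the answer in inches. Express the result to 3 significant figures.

ΔR = 32.9 − 13.6 = 19.3 ft²·°F·h/BTU
L = ΔR / (R/in) = 19.3/3.76 = 5.133 in

5.13 in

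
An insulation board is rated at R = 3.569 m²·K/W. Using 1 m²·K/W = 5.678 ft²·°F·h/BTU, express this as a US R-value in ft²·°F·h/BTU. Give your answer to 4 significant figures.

R_US = 3.569 × 5.678 = 20.265

20.26 ft²·°F·h/BTU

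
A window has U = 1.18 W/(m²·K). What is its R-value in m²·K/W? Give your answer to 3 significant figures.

R = 1/U = 1/1.18 = 0.8475

0.847 m²·K/W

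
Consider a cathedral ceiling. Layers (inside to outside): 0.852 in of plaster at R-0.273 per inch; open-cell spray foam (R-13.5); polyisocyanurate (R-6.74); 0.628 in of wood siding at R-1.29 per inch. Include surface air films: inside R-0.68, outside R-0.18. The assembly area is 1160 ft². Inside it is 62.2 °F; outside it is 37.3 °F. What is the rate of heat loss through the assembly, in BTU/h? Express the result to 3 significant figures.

0.852 × 0.273 = 0.2326
0.628 × 1.29 = 0.8101
R_total = 0.68 + 0.2326 + 13.5 + 6.74 + 0.8101 + 0.18 = 22.14 ft²·°F·h/BTU
Q = A·ΔT/R = 1160 × (62.2 − 37.3) / 22.14 = 1304 BTU/h

1300 BTU/h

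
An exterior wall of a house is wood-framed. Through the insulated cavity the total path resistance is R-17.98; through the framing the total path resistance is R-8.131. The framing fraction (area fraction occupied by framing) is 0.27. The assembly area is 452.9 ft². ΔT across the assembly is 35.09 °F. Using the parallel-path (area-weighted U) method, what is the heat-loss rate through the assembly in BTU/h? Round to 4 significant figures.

1173 BTU/h

U_eff = 0.73/17.98 + 0.27/8.131 = 0.040601 + 0.033206 = 0.073807
R_eff = 1/U_eff = 13.549 ft²·°F·h/BTU
Q = 452.9 × 35.09 / 13.549 = 1173 BTU/h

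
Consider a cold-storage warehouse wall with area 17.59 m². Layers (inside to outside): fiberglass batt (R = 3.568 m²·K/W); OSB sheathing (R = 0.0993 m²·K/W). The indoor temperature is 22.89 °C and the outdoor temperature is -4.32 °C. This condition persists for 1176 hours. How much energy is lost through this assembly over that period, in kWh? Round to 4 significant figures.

153.5 kWh

R_total = 3.568 + 0.0993 = 3.6673 m²·K/W
Q = 17.59 × (22.89 − (-4.32)) / 3.6673 = 130.51 W
E = 130.51 W × 1176 h / 1000 = 153.48 kWh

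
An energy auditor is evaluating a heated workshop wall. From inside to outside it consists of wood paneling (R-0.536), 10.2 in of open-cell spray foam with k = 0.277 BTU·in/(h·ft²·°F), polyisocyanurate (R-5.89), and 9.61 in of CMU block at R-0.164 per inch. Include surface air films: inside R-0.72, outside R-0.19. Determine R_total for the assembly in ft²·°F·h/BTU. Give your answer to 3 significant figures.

10.2/0.277 = 36.82
9.61 × 0.164 = 1.576
R_total = 0.72 + 0.536 + 36.82 + 5.89 + 1.576 + 0.19 = 45.74 ft²·°F·h/BTU

45.7 ft²·°F·h/BTU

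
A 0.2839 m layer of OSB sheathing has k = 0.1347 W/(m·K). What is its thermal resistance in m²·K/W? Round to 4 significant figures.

R = L/k = 0.2839/0.1347 = 2.1076 m²·K/W

2.108 m²·K/W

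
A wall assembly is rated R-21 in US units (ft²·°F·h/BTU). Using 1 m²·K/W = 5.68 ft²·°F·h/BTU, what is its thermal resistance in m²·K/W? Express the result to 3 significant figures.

R_SI = 21/5.68 = 3.697

3.70 m²·K/W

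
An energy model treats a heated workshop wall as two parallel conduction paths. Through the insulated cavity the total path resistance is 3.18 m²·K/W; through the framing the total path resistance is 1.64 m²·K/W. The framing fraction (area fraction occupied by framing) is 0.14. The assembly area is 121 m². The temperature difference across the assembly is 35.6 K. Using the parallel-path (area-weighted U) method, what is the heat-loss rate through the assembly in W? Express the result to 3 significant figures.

U_eff = 0.86/3.18 + 0.14/1.64 = 0.2704 + 0.08537 = 0.3558
R_eff = 1/U_eff = 2.811 m²·K/W
Q = 121 × 35.6 / 2.811 = 1533 W

1530 W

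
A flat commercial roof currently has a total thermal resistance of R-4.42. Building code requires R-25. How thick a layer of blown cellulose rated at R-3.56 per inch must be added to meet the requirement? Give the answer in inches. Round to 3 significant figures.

5.78 in

ΔR = 25 − 4.42 = 20.58 ft²·°F·h/BTU
L = ΔR / (R/in) = 20.58/3.56 = 5.781 in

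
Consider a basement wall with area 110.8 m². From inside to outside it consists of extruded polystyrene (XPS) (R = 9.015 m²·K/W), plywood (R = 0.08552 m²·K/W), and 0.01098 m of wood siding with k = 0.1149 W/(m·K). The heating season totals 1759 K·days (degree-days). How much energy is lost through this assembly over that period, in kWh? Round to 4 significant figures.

508.6 kWh

0.01098/0.1149 = 0.095561
R_total = 9.015 + 0.08552 + 0.095561 = 9.1961 m²·K/W
E = A × HDD × 24 / R / 1000 = 110.8 × 1759 × 24 / 9.1961 / 1000 = 508.64 kWh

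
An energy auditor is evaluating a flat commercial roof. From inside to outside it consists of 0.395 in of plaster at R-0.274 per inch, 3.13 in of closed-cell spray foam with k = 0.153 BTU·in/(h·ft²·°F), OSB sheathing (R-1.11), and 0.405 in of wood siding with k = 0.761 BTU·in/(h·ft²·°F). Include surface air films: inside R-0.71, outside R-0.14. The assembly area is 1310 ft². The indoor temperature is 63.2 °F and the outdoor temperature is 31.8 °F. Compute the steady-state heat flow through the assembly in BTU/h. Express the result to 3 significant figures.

0.395 × 0.274 = 0.1082
3.13/0.153 = 20.46
0.405/0.761 = 0.5322
R_total = 0.71 + 0.1082 + 20.46 + 1.11 + 0.5322 + 0.14 = 23.06 ft²·°F·h/BTU
Q = A·ΔT/R = 1310 × (63.2 − 31.8) / 23.06 = 1784 BTU/h

1780 BTU/h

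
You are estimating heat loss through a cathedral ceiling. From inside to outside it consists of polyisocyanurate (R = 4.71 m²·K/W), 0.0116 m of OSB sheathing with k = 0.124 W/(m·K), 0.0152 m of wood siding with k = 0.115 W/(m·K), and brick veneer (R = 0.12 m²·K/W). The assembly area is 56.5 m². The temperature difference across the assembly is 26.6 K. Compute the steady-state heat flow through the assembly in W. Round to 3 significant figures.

0.0116/0.124 = 0.09355
0.0152/0.115 = 0.1322
R_total = 4.71 + 0.09355 + 0.1322 + 0.12 = 5.056 m²·K/W
Q = A·ΔT/R = 56.5 × 26.6 / 5.056 = 297.3 W

297 W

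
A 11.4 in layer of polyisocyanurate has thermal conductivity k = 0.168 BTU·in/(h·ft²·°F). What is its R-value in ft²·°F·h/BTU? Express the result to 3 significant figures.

67.9 ft²·°F·h/BTU

R = L/k = 11.4/0.168 = 67.86 ft²·°F·h/BTU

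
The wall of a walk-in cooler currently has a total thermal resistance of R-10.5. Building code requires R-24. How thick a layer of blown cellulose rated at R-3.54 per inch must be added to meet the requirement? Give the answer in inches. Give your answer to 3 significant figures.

ΔR = 24 − 10.5 = 13.5 ft²·°F·h/BTU
L = ΔR / (R/in) = 13.5/3.54 = 3.814 in

3.81 in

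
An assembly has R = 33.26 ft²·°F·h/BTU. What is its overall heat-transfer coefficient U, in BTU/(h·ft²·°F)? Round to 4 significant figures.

0.03007 BTU/(h·ft²·°F)

U = 1/R = 1/33.26 = 0.030066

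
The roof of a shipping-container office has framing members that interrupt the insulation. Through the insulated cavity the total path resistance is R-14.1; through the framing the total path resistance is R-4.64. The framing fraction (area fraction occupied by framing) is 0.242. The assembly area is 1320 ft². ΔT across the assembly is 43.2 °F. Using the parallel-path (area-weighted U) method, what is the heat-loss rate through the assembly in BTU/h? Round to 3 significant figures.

U_eff = 0.758/14.1 + 0.242/4.64 = 0.05376 + 0.05216 = 0.1059
R_eff = 1/U_eff = 9.442 ft²·°F·h/BTU
Q = 1320 × 43.2 / 9.442 = 6040 BTU/h

6040 BTU/h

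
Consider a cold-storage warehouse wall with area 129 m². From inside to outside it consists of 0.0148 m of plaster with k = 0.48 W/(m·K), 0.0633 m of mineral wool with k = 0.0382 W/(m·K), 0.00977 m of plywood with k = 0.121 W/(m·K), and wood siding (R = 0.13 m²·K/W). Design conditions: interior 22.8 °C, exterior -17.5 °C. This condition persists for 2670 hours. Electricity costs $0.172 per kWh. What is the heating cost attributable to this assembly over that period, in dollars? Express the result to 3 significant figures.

0.0148/0.48 = 0.03083
0.0633/0.0382 = 1.657
0.00977/0.121 = 0.08074
R_total = 0.03083 + 1.657 + 0.08074 + 0.13 = 1.899 m²·K/W
Q = 129 × (22.8 − (-17.5)) / 1.899 = 2738 W
E = 2738 W × 2670 h / 1000 = 7311 kWh
Cost = 7311 × 0.172 = $1257

1260 dollars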